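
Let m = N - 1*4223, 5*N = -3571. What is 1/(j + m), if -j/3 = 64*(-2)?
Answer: -5/22766 ≈ -0.00021963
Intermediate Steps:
N = -3571/5 (N = (1/5)*(-3571) = -3571/5 ≈ -714.20)
j = 384 (j = -192*(-2) = -3*(-128) = 384)
m = -24686/5 (m = -3571/5 - 1*4223 = -3571/5 - 4223 = -24686/5 ≈ -4937.2)
1/(j + m) = 1/(384 - 24686/5) = 1/(-22766/5) = -5/22766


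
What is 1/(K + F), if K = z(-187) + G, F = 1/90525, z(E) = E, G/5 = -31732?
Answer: -90525/14379624674 ≈ -6.2954e-6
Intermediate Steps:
G = -158660 (G = 5*(-31732) = -158660)
F = 1/90525 ≈ 1.1047e-5
K = -158847 (K = -187 - 158660 = -158847)
1/(K + F) = 1/(-158847 + 1/90525) = 1/(-14379624674/90525) = -90525/14379624674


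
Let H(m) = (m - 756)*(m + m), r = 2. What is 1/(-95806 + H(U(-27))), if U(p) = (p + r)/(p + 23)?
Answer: -8/841423 ≈ -9.5077e-6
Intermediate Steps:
U(p) = (2 + p)/(23 + p) (U(p) = (p + 2)/(p + 23) = (2 + p)/(23 + p))
H(m) = 2*m*(-756 + m) (H(m) = (-756 + m)*(2*m) = 2*m*(-756 + m))
1/(-95806 + H(U(-27))) = 1/(-95806 + 2*((2 - 27)/(23 - 27))*(-756 + (2 - 27)/(23 - 27))) = 1/(-95806 + 2*(-25/(-4))*(-756 - 25/(-4))) = 1/(-95806 + 2*(-¼*(-25))*(-756 - ¼*(-25))) = 1/(-95806 + 2*(25/4)*(-756 + 25/4)) = 1/(-95806 + 2*(25/4)*(-2999/4)) = 1/(-95806 - 74975/8) = 1/(-841423/8) = -8/841423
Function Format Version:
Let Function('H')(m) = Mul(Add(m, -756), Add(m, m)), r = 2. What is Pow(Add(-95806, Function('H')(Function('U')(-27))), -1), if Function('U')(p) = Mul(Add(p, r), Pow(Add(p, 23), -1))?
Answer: Rational(-8, 841423) ≈ -9.5077e-6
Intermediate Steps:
Function('U')(p) = Mul(Pow(Add(23, p), -1), Add(2, p)) (Function('U')(p) = Mul(Add(p, 2), Pow(Add(p, 23), -1)) = Mul(Add(2, p), Pow(Add(23, p), -1)) = Mul(Pow(Add(23, p), -1), Add(2, p)))
Function('H')(m) = Mul(2, m, Add(-756, m)) (Function('H')(m) = Mul(Add(-756, m), Mul(2, m)) = Mul(2, m, Add(-756, m)))
Pow(Add(-95806, Function('H')(Function('U')(-27))), -1) = Pow(Add(-95806, Mul(2, Mul(Pow(Add(23, -27), -1), Add(2, -27)), Add(-756, Mul(Pow(Add(23, -27), -1), Add(2, -27))))), -1) = Pow(Add(-95806, Mul(2, Mul(Pow(-4, -1), -25), Add(-756, Mul(Pow(-4, -1), -25)))), -1) = Pow(Add(-95806, Mul(2, Mul(Rational(-1, 4), -25), Add(-756, Mul(Rational(-1, 4), -25)))), -1) = Pow(Add(-95806, Mul(2, Rational(25, 4), Add(-756, Rational(25, 4)))), -1) = Pow(Add(-95806, Mul(2, Rational(25, 4), Rational(-2999, 4))), -1) = Pow(Add(-95806, Rational(-74975, 8)), -1) = Pow(Rational(-841423, 8), -1) = Rational(-8, 841423)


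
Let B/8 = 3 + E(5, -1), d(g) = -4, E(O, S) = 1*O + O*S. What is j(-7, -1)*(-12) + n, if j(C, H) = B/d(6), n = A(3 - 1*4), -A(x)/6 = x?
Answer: 78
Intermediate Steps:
E(O, S) = O + O*S
A(x) = -6*x
n = 6 (n = -6*(3 - 1*4) = -6*(3 - 4) = -6*(-1) = 6)
B = 24 (B = 8*(3 + 5*(1 - 1)) = 8*(3 + 5*0) = 8*(3 + 0) = 8*3 = 24)
j(C, H) = -6 (j(C, H) = 24/(-4) = 24*(-1/4) = -6)
j(-7, -1)*(-12) + n = -6*(-12) + 6 = 72 + 6 = 78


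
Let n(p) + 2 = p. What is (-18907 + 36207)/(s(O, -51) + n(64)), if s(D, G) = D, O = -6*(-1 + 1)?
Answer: 8650/31 ≈ 279.03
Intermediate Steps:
O = 0 (O = -6*0 = 0)
n(p) = -2 + p
(-18907 + 36207)/(s(O, -51) + n(64)) = (-18907 + 36207)/(0 + (-2 + 64)) = 17300/(0 + 62) = 17300/62 = 17300*(1/62) = 8650/31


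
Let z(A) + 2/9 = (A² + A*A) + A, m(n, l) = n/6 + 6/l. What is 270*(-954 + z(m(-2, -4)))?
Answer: -256320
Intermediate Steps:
m(n, l) = 6/l + n/6 (m(n, l) = n*(⅙) + 6/l = n/6 + 6/l = 6/l + n/6)
z(A) = -2/9 + A + 2*A² (z(A) = -2/9 + ((A² + A*A) + A) = -2/9 + ((A² + A²) + A) = -2/9 + (2*A² + A) = -2/9 + (A + 2*A²) = -2/9 + A + 2*A²)
270*(-954 + z(m(-2, -4))) = 270*(-954 + (-2/9 + (6/(-4) + (⅙)*(-2)) + 2*(6/(-4) + (⅙)*(-2))²)) = 270*(-954 + (-2/9 + (6*(-¼) - ⅓) + 2*(6*(-¼) - ⅓)²)) = 270*(-954 + (-2/9 + (-3/2 - ⅓) + 2*(-3/2 - ⅓)²)) = 270*(-954 + (-2/9 - 11/6 + 2*(-11/6)²)) = 270*(-954 + (-2/9 - 11/6 + 2*(121/36))) = 270*(-954 + (-2/9 - 11/6 + 121/18)) = 270*(-954 + 14/3) = 270*(-2848/3) = -256320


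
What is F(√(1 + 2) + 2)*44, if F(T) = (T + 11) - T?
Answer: 484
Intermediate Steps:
F(T) = 11 (F(T) = (11 + T) - T = 11)
F(√(1 + 2) + 2)*44 = 11*44 = 484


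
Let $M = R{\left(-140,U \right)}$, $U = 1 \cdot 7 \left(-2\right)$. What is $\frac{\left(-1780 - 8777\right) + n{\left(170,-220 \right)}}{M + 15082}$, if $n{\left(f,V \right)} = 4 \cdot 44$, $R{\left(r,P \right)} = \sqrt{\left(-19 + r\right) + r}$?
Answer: $- \frac{22366606}{32495289} + \frac{1483 i \sqrt{299}}{32495289} \approx -0.6883 + 0.00078914 i$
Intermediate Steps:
$U = -14$ ($U = 7 \left(-2\right) = -14$)
$R{\left(r,P \right)} = \sqrt{-19 + 2 r}$
$M = i \sqrt{299}$ ($M = \sqrt{-19 + 2 \left(-140\right)} = \sqrt{-19 - 280} = \sqrt{-299} = i \sqrt{299} \approx 17.292 i$)
$n{\left(f,V \right)} = 176$
$\frac{\left(-1780 - 8777\right) + n{\left(170,-220 \right)}}{M + 15082} = \frac{\left(-1780 - 8777\right) + 176}{i \sqrt{299} + 15082} = \frac{\left(-1780 - 8777\right) + 176}{15082 + i \sqrt{299}} = \frac{-10557 + 176}{15082 + i \sqrt{299}} = - \frac{10381}{15082 + i \sqrt{299}}$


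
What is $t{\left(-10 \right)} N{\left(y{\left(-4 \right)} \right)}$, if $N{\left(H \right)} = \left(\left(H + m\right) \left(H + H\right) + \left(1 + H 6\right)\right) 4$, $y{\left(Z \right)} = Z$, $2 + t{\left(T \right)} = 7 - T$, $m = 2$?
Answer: $-420$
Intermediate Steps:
$t{\left(T \right)} = 5 - T$ ($t{\left(T \right)} = -2 - \left(-7 + T\right) = 5 - T$)
$N{\left(H \right)} = 4 + 24 H + 8 H \left(2 + H\right)$ ($N{\left(H \right)} = \left(\left(H + 2\right) \left(H + H\right) + \left(1 + H 6\right)\right) 4 = \left(\left(2 + H\right) 2 H + \left(1 + 6 H\right)\right) 4 = \left(2 H \left(2 + H\right) + \left(1 + 6 H\right)\right) 4 = \left(1 + 6 H + 2 H \left(2 + H\right)\right) 4 = 4 + 24 H + 8 H \left(2 + H\right)$)
$t{\left(-10 \right)} N{\left(y{\left(-4 \right)} \right)} = \left(5 - -10\right) \left(4 + 8 \left(-4\right)^{2} + 40 \left(-4\right)\right) = \left(5 + 10\right) \left(4 + 8 \cdot 16 - 160\right) = 15 \left(4 + 128 - 160\right) = 15 \left(-28\right) = -420$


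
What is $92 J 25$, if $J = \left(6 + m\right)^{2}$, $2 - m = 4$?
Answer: $36800$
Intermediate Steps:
$m = -2$ ($m = 2 - 4 = -2$)
$J = 16$ ($J = \left(6 - 2\right)^{2} = 4^{2} = 16$)
$92 J 25 = 92 \cdot 16 \cdot 25 = 1472 \cdot 25 = 36800$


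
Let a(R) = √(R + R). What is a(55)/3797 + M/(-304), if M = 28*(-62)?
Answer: 217/38 + √110/3797 ≈ 5.7133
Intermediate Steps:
M = -1736
a(R) = √2*√R (a(R) = √(2*R) = √2*√R)
a(55)/3797 + M/(-304) = (√2*√55)/3797 - 1736/(-304) = √110*(1/3797) - 1736*(-1/304) = √110/3797 + 217/38 = 217/38 + √110/3797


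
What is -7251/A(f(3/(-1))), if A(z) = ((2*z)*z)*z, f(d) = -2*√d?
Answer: 2417*I*√3/48 ≈ 87.216*I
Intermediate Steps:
A(z) = 2*z³ (A(z) = (2*z²)*z = 2*z³)
-7251/A(f(3/(-1))) = -7251*(-I*√3/144) = -(-2417)*I*√3/48 = 2417*I*√3/48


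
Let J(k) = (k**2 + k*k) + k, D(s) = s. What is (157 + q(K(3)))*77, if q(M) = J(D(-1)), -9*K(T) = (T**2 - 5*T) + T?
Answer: 12166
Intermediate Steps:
K(T) = -T**2/9 + 4*T/9 (K(T) = -((T**2 - 5*T) + T)/9 = -(T**2 - 4*T)/9 = -T**2/9 + 4*T/9)
J(k) = k + 2*k**2 (J(k) = (k**2 + k**2) + k = 2*k**2 + k = k + 2*k**2)
q(M) = 1 (q(M) = -(1 + 2*(-1)) = -(1 - 2) = -1*(-1) = 1)
(157 + q(K(3)))*77 = (157 + 1)*77 = 158*77 = 12166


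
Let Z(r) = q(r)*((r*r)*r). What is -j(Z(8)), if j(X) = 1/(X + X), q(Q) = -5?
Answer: 1/5120 ≈ 0.00019531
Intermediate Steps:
Z(r) = -5*r³ (Z(r) = -5*r*r*r = -5*r²*r = -5*r³)
j(X) = 1/(2*X)
-j(Z(8)) = -1/(2*((-5*8³))) = -1/(2*((-5*512))) = -1/(2*(-2560)) = -(-1)/(2*2560) = -1*(-1/5120) = 1/5120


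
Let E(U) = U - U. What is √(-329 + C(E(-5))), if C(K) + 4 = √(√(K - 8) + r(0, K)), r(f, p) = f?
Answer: √(-333 + 2^(¾)*√I) ≈ 0.03264 + 18.216*I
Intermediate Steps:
E(U) = 0
C(K) = -4 + (-8 + K)^(¼) (C(K) = -4 + √(√(K - 8) + 0) = -4 + √(√(-8 + K) + 0) = -4 + √(√(-8 + K)) = -4 + (-8 + K)^(¼))
√(-329 + C(E(-5))) = √(-329 + (-4 + (-8 + 0)^(¼))) = √(-329 + (-4 + (-8)^(¼))) = √(-329 + (-4 + (-1)^(¼)*2^(¾))) = √(-333 + (-1)^(¼)*2^(¾))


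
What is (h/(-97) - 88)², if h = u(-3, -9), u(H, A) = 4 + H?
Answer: 72880369/9409 ≈ 7745.8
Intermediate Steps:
h = 1 (h = 4 - 3 = 1)
(h/(-97) - 88)² = (1/(-97) - 88)² = (1*(-1/97) - 88)² = (-1/97 - 88)² = (-8537/97)² = 72880369/9409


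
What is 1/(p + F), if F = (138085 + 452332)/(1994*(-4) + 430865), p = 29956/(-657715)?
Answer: 278140438635/375658054271 ≈ 0.74041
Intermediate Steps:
p = -29956/657715 (p = 29956*(-1/657715) = -29956/657715 ≈ -0.045546)
F = 590417/422889 (F = 590417/(-7976 + 430865) = 590417/422889 ≈ 1.3962)
1/(p + F) = 1/(-29956/657715 + 590417/422889) = 1/(375658054271/278140438635) = 278140438635/375658054271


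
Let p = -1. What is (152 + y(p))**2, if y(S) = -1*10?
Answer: 20164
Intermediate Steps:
y(S) = -10
(152 + y(p))**2 = (152 - 10)**2 = 142**2 = 20164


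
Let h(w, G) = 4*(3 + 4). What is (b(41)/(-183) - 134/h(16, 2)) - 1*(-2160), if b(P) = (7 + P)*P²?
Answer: 1464009/854 ≈ 1714.3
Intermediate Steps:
h(w, G) = 28 (h(w, G) = 4*7 = 28)
b(P) = P²*(7 + P)
(b(41)/(-183) - 134/h(16, 2)) - 1*(-2160) = ((41²*(7 + 41))/(-183) - 134/28) - 1*(-2160) = ((1681*48)*(-1/183) - 134*1/28) + 2160 = (80688*(-1/183) - 67/14) + 2160 = (-26896/61 - 67/14) + 2160 = -380631/854 + 2160 = 1464009/854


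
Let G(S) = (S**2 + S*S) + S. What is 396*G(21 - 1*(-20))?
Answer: 1347588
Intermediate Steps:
G(S) = S + 2*S**2 (G(S) = (S**2 + S**2) + S = 2*S**2 + S = S + 2*S**2)
396*G(21 - 1*(-20)) = 396*((21 - 1*(-20))*(1 + 2*(21 - 1*(-20)))) = 396*((21 + 20)*(1 + 2*(21 + 20))) = 396*(41*(1 + 2*41)) = 396*(41*(1 + 82)) = 396*(41*83) = 396*3403 = 1347588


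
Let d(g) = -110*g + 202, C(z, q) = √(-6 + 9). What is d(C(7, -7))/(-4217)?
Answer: -202/4217 + 110*√3/4217 ≈ -0.0027210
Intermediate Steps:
C(z, q) = √3
d(g) = 202 - 110*g
d(C(7, -7))/(-4217) = (202 - 110*√3)/(-4217) = (202 - 110*√3)*(-1/4217) = -202/4217 + 110*√3/4217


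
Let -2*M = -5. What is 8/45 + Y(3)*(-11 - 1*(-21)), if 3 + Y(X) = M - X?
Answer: -1567/45 ≈ -34.822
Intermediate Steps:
M = 5/2 (M = -½*(-5) = 5/2 ≈ 2.5000)
Y(X) = -½ - X (Y(X) = -3 + (5/2 - X) = -½ - X)
8/45 + Y(3)*(-11 - 1*(-21)) = 8/45 + (-½ - 1*3)*(-11 - 1*(-21)) = 8*(1/45) + (-½ - 3)*(-11 + 21) = 8/45 - 7/2*10 = 8/45 - 35 = -1567/45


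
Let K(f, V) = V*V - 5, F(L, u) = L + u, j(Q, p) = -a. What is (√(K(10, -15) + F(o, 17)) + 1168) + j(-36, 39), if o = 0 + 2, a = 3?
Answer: 1165 + √239 ≈ 1180.5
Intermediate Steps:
o = 2
j(Q, p) = -3 (j(Q, p) = -1*3 = -3)
K(f, V) = -5 + V² (K(f, V) = V² - 5 = -5 + V²)
(√(K(10, -15) + F(o, 17)) + 1168) + j(-36, 39) = (√((-5 + (-15)²) + (2 + 17)) + 1168) - 3 = (√((-5 + 225) + 19) + 1168) - 3 = (√(220 + 19) + 1168) - 3 = (√239 + 1168) - 3 = (1168 + √239) - 3 = 1165 + √239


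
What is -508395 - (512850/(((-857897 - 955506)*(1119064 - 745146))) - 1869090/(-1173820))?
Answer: -20232280719220907506773/39796255571193214 ≈ -5.0840e+5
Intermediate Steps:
-508395 - (512850/(((-857897 - 955506)*(1119064 - 745146))) - 1869090/(-1173820)) = -508395 - (512850/((-1813403*373918)) - 1869090*(-1/1173820)) = -508395 - (512850/(-678064022954) + 186909/117382) = -508395 - (512850*(-1/678064022954) + 186909/117382) = -508395 - (-256425/339032011477 + 186909/117382) = -508395 - 1*63368104133475243/39796255571193214 = -508395 - 63368104133475243/39796255571193214 = -20232280719220907506773/39796255571193214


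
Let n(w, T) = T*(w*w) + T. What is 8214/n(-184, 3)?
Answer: 2738/33857 ≈ 0.080870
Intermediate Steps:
n(w, T) = T + T*w² (n(w, T) = T*w² + T = T + T*w²)
8214/n(-184, 3) = 8214/((3*(1 + (-184)²))) = 8214/((3*(1 + 33856))) = 8214/((3*33857)) = 8214/101571 = 8214*(1/101571) = 2738/33857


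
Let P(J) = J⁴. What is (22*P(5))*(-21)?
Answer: -288750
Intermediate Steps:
(22*P(5))*(-21) = (22*5⁴)*(-21) = (22*625)*(-21) = 13750*(-21) = -288750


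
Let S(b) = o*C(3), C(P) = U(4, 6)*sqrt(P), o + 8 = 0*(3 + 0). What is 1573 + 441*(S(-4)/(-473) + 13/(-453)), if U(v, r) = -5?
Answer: 235612/151 - 17640*sqrt(3)/473 ≈ 1495.8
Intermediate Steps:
o = -8 (o = -8 + 0*(3 + 0) = -8 + 0*3 = -8 + 0 = -8)
C(P) = -5*sqrt(P)
S(b) = 40*sqrt(3) (S(b) = -(-40)*sqrt(3) = 40*sqrt(3))
1573 + 441*(S(-4)/(-473) + 13/(-453)) = 1573 + 441*((40*sqrt(3))/(-473) + 13/(-453)) = 1573 + 441*((40*sqrt(3))*(-1/473) + 13*(-1/453)) = 1573 + 441*(-40*sqrt(3)/473 - 13/453) = 1573 + 441*(-13/453 - 40*sqrt(3)/473) = 1573 + (-1911/151 - 17640*sqrt(3)/473) = 235612/151 - 17640*sqrt(3)/473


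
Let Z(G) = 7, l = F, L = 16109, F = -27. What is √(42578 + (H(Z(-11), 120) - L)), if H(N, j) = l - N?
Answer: √26435 ≈ 162.59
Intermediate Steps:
l = -27
H(N, j) = -27 - N
√(42578 + (H(Z(-11), 120) - L)) = √(42578 + ((-27 - 1*7) - 1*16109)) = √(42578 + ((-27 - 7) - 16109)) = √(42578 + (-34 - 16109)) = √(42578 - 16143) = √26435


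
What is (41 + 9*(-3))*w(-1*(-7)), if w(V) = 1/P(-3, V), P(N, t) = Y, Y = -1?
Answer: -14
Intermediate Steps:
P(N, t) = -1
w(V) = -1 (w(V) = 1/(-1) = -1)
(41 + 9*(-3))*w(-1*(-7)) = (41 + 9*(-3))*(-1) = (41 - 27)*(-1) = 14*(-1) = -14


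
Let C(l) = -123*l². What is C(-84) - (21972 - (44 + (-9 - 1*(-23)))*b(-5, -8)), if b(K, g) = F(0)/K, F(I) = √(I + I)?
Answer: -889860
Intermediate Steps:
F(I) = √2*√I (F(I) = √(2*I) = √2*√I)
b(K, g) = 0 (b(K, g) = (√2*√0)/K = (√2*0)/K = 0/K = 0)
C(-84) - (21972 - (44 + (-9 - 1*(-23)))*b(-5, -8)) = -123*(-84)² - (21972 - (44 + (-9 - 1*(-23)))*0) = -123*7056 - (21972 - (44 + (-9 + 23))*0) = -867888 - (21972 - (44 + 14)*0) = -867888 - (21972 - 58*0) = -867888 - (21972 - 1*0) = -867888 - (21972 + 0) = -867888 - 1*21972 = -867888 - 21972 = -889860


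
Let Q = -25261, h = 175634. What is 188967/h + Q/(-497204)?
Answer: 49195919371/43662963668 ≈ 1.1267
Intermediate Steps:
188967/h + Q/(-497204) = 188967/175634 - 25261/(-497204) = 188967*(1/175634) - 25261*(-1/497204) = 188967/175634 + 25261/497204 = 49195919371/43662963668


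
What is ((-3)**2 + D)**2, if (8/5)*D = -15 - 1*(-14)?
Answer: 4489/64 ≈ 70.141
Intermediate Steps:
D = -5/8 (D = 5*(-15 - 1*(-14))/8 = 5*(-15 + 14)/8 = (5/8)*(-1) = -5/8 ≈ -0.62500)
((-3)**2 + D)**2 = ((-3)**2 - 5/8)**2 = (9 - 5/8)**2 = (67/8)**2 = 4489/64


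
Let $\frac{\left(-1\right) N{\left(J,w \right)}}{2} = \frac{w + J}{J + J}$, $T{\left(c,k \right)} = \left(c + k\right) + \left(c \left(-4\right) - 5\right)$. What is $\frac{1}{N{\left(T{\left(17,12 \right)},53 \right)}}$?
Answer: $\frac{44}{9} \approx 4.8889$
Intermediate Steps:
$T{\left(c,k \right)} = -5 + k - 3 c$ ($T{\left(c,k \right)} = \left(c + k\right) - \left(5 + 4 c\right) = -5 + k - 3 c$)
$N{\left(J,w \right)} = - \frac{J + w}{J}$ ($N{\left(J,w \right)} = - 2 \frac{w + J}{J + J} = - 2 \frac{J + w}{2 J} = - \frac{J + w}{J}$)
$\frac{1}{N{\left(T{\left(17,12 \right)},53 \right)}} = \frac{1}{\frac{1}{-5 + 12 - 51} \left(- (-5 + 12 - 51) - 53\right)} = \frac{1}{\frac{1}{-44} \left(\left(-1\right) \left(-44\right) - 53\right)} = \frac{1}{\left(- \frac{1}{44}\right) \left(44 - 53\right)} = \frac{1}{\left(- \frac{1}{44}\right) \left(-9\right)} = \frac{1}{\frac{9}{44}} = \frac{44}{9}$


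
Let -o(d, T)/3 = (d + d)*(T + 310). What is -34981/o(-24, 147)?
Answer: -34981/65808 ≈ -0.53156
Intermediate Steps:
o(d, T) = -6*d*(310 + T) (o(d, T) = -3*(d + d)*(T + 310) = -3*2*d*(310 + T) = -6*d*(310 + T))
-34981/o(-24, 147) = -34981*1/(144*(310 + 147)) = -34981/((-6*(-24)*457)) = -34981/65808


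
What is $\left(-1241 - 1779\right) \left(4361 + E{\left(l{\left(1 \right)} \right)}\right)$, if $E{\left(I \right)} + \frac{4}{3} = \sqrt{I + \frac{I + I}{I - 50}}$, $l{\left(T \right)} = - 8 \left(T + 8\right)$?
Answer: $- \frac{39498580}{3} - \frac{36240 i \sqrt{1830}}{61} \approx -1.3166 \cdot 10^{7} - 25415.0 i$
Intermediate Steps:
$l{\left(T \right)} = -64 - 8 T$ ($l{\left(T \right)} = - 8 \left(8 + T\right) = -64 - 8 T$)
$E{\left(I \right)} = - \frac{4}{3} + \sqrt{I + \frac{2 I}{-50 + I}}$ ($E{\left(I \right)} = - \frac{4}{3} + \sqrt{I + \frac{I + I}{I - 50}} = - \frac{4}{3} + \sqrt{I + \frac{2 I}{-50 + I}}$)
$\left(-1241 - 1779\right) \left(4361 + E{\left(l{\left(1 \right)} \right)}\right) = \left(-1241 - 1779\right) \left(4361 - \left(\frac{4}{3} - \sqrt{\frac{\left(-64 - 8\right) \left(-48 - 72\right)}{-50 - 72}}\right)\right) = - 3020 \left(4361 - \left(\frac{4}{3} - \sqrt{\frac{\left(-64 - 8\right) \left(-48 - 72\right)}{-50 - 72}}\right)\right) = - 3020 \left(4361 - \left(\frac{4}{3} - \sqrt{- \frac{72 \left(-48 - 72\right)}{-50 - 72}}\right)\right) = - 3020 \left(4361 - \left(\frac{4}{3} - \sqrt{\left(-72\right) \frac{1}{-122} \left(-120\right)}\right)\right) = - 3020 \left(4361 - \left(\frac{4}{3} - \sqrt{\left(-72\right) \left(- \frac{1}{122}\right) \left(-120\right)}\right)\right) = - 3020 \left(4361 - \left(\frac{4}{3} - \sqrt{- \frac{4320}{61}}\right)\right) = - 3020 \left(4361 - \left(\frac{4}{3} - \frac{12 i \sqrt{1830}}{61}\right)\right) = - 3020 \left(\frac{13079}{3} + \frac{12 i \sqrt{1830}}{61}\right) = - \frac{39498580}{3} - \frac{36240 i \sqrt{1830}}{61}$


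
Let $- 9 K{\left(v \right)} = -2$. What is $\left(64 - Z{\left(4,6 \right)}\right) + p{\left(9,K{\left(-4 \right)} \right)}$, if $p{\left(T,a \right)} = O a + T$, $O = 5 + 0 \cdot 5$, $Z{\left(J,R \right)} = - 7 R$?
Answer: $\frac{1045}{9} \approx 116.11$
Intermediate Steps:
$O = 5$ ($O = 5 + 0 = 5$)
$K{\left(v \right)} = \frac{2}{9}$ ($K{\left(v \right)} = \left(- \frac{1}{9}\right) \left(-2\right) = \frac{2}{9}$)
$p{\left(T,a \right)} = T + 5 a$ ($p{\left(T,a \right)} = 5 a + T = T + 5 a$)
$\left(64 - Z{\left(4,6 \right)}\right) + p{\left(9,K{\left(-4 \right)} \right)} = \left(64 - \left(-7\right) 6\right) + \left(9 + 5 \cdot \frac{2}{9}\right) = \left(64 - -42\right) + \left(9 + \frac{10}{9}\right) = \left(64 + 42\right) + \frac{91}{9} = 106 + \frac{91}{9} = \frac{1045}{9}$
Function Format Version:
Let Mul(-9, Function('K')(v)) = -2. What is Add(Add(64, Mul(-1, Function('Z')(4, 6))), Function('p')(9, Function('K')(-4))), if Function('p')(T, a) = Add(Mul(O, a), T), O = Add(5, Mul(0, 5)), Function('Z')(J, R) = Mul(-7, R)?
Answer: Rational(1045, 9) ≈ 116.11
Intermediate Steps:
O = 5 (O = Add(5, 0) = 5)
Function('K')(v) = Rational(2, 9) (Function('K')(v) = Mul(Rational(-1, 9), -2) = Rational(2, 9))
Function('p')(T, a) = Add(T, Mul(5, a)) (Function('p')(T, a) = Add(Mul(5, a), T) = Add(T, Mul(5, a)))
Add(Add(64, Mul(-1, Function('Z')(4, 6))), Function('p')(9, Function('K')(-4))) = Add(Add(64, Mul(-1, Mul(-7, 6))), Add(9, Mul(5, Rational(2, 9)))) = Add(Add(64, Mul(-1, -42)), Add(9, Rational(10, 9))) = Add(Add(64, 42), Rational(91, 9)) = Add(106, Rational(91, 9)) = Rational(1045, 9)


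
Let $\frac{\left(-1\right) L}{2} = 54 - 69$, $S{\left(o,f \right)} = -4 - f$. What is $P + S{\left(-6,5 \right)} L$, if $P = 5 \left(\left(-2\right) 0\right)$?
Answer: $-270$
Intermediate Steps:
$P = 0$ ($P = 5 \cdot 0 = 0$)
$L = 30$ ($L = - 2 \left(54 - 69\right) = \left(-2\right) \left(-15\right) = 30$)
$P + S{\left(-6,5 \right)} L = 0 + \left(-4 - 5\right) 30 = 0 - 270 = -270$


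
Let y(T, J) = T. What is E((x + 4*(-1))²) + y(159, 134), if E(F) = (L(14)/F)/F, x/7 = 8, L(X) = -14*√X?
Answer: 159 - 7*√14/3655808 ≈ 159.00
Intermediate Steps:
x = 56 (x = 7*8 = 56)
E(F) = -14*√14/F² (E(F) = ((-14*√14)/F)/F = (-14*√14/F)/F = -14*√14/F²)
E((x + 4*(-1))²) + y(159, 134) = -14*√14/((56 + 4*(-1))²)² + 159 = -14*√14/((56 - 4)²)² + 159 = -14*√14/(52²)² + 159 = -14*√14/2704² + 159 = -14*√14*1/7311616 + 159 = -7*√14/3655808 + 159 = 159 - 7*√14/3655808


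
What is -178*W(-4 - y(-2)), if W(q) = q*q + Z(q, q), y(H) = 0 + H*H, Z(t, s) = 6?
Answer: -12460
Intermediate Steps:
y(H) = H² (y(H) = 0 + H² = H²)
W(q) = 6 + q² (W(q) = q*q + 6 = q² + 6 = 6 + q²)
-178*W(-4 - y(-2)) = -178*(6 + (-4 - 1*(-2)²)²) = -178*(6 + (-4 - 1*4)²) = -178*(6 + (-4 - 4)²) = -178*(6 + (-8)²) = -178*(6 + 64) = -178*70 = -12460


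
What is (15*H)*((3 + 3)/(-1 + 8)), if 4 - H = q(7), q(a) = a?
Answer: -270/7 ≈ -38.571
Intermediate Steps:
H = -3 (H = 4 - 1*7 = 4 - 7 = -3)
(15*H)*((3 + 3)/(-1 + 8)) = (15*(-3))*((3 + 3)/(-1 + 8)) = -270/7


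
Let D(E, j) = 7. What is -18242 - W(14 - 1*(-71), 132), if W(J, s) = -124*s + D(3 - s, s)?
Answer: -1881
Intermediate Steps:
W(J, s) = 7 - 124*s (W(J, s) = -124*s + 7 = 7 - 124*s)
-18242 - W(14 - 1*(-71), 132) = -18242 - (7 - 124*132) = -18242 - (7 - 16368) = -18242 - 1*(-16361) = -18242 + 16361 = -1881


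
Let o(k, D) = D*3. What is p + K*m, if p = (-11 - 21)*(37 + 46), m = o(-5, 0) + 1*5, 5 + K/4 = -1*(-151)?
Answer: 264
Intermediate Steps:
K = 584 (K = -20 + 4*(-1*(-151)) = -20 + 4*151 = -20 + 604 = 584)
o(k, D) = 3*D
m = 5 (m = 3*0 + 1*5 = 0 + 5 = 5)
p = -2656 (p = -32*83 = -2656)
p + K*m = -2656 + 584*5 = -2656 + 2920 = 264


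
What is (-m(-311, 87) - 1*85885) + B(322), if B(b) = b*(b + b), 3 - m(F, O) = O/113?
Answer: 13727327/113 ≈ 1.2148e+5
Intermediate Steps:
m(F, O) = 3 - O/113
B(b) = 2*b**2 (B(b) = b*(2*b) = 2*b**2)
(-m(-311, 87) - 1*85885) + B(322) = (-(3 - 1/113*87) - 1*85885) + 2*322**2 = (-(3 - 87/113) - 85885) + 2*103684 = (-1*252/113 - 85885) + 207368 = (-252/113 - 85885) + 207368 = -9705257/113 + 207368 = 13727327/113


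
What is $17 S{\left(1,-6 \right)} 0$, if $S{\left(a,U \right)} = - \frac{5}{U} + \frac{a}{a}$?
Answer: $0$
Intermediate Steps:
$S{\left(a,U \right)} = 1 - \frac{5}{U}$ ($S{\left(a,U \right)} = - \frac{5}{U} + 1 = 1 - \frac{5}{U}$)
$17 S{\left(1,-6 \right)} 0 = 17 \frac{-5 - 6}{-6} \cdot 0 = 17 \left(\left(- \frac{1}{6}\right) \left(-11\right)\right) 0 = 17 \cdot \frac{11}{6} \cdot 0 = \frac{187}{6} \cdot 0 = 0$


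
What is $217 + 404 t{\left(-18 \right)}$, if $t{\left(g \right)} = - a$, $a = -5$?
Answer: $2237$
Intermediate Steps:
$t{\left(g \right)} = 5$ ($t{\left(g \right)} = \left(-1\right) \left(-5\right) = 5$)
$217 + 404 t{\left(-18 \right)} = 217 + 404 \cdot 5 = 217 + 2020 = 2237$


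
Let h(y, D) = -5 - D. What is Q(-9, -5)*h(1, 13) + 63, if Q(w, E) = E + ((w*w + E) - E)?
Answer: -1305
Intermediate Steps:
Q(w, E) = E + w² (Q(w, E) = E + ((w² + E) - E) = E + ((E + w²) - E) = E + w²)
Q(-9, -5)*h(1, 13) + 63 = (-5 + (-9)²)*(-5 - 1*13) + 63 = (-5 + 81)*(-5 - 13) + 63 = 76*(-18) + 63 = -1368 + 63 = -1305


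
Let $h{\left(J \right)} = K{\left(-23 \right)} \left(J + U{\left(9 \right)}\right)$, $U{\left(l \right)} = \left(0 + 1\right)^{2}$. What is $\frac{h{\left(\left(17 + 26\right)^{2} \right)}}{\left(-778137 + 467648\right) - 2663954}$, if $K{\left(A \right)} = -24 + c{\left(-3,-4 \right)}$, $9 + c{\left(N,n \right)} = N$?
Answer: $\frac{22200}{991481} \approx 0.022391$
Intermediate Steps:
$c{\left(N,n \right)} = -9 + N$
$U{\left(l \right)} = 1$ ($U{\left(l \right)} = 1^{2} = 1$)
$K{\left(A \right)} = -36$ ($K{\left(A \right)} = -24 - 12 = -36$)
$h{\left(J \right)} = -36 - 36 J$ ($h{\left(J \right)} = - 36 \left(J + 1\right) = - 36 \left(1 + J\right) = -36 - 36 J$)
$\frac{h{\left(\left(17 + 26\right)^{2} \right)}}{\left(-778137 + 467648\right) - 2663954} = \frac{-36 - 36 \left(17 + 26\right)^{2}}{\left(-778137 + 467648\right) - 2663954} = \frac{-36 - 36 \cdot 43^{2}}{-310489 - 2663954} = \frac{-36 - 66564}{-2974443} = \left(-36 - 66564\right) \left(- \frac{1}{2974443}\right) = \left(-66600\right) \left(- \frac{1}{2974443}\right) = \frac{22200}{991481}$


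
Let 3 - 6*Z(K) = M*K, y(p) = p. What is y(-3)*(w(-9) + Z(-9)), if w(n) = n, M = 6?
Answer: -3/2 ≈ -1.5000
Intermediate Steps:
Z(K) = ½ - K
y(-3)*(w(-9) + Z(-9)) = -3*(-9 + (½ - 1*(-9))) = -3*(-9 + (½ + 9)) = -3*(-9 + 19/2) = -3*½ = -3/2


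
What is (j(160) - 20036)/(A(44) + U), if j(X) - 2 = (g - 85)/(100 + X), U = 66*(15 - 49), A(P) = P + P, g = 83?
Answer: 2604421/280280 ≈ 9.2922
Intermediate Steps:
A(P) = 2*P
U = -2244 (U = 66*(-34) = -2244)
j(X) = 2 - 2/(100 + X) (j(X) = 2 + (83 - 85)/(100 + X) = 2 - 2/(100 + X))
(j(160) - 20036)/(A(44) + U) = (2*(99 + 160)/(100 + 160) - 20036)/(2*44 - 2244) = (2*259/260 - 20036)/(88 - 2244) = (2*(1/260)*259 - 20036)/(-2156) = (259/130 - 20036)*(-1/2156) = -2604421/130*(-1/2156) = 2604421/280280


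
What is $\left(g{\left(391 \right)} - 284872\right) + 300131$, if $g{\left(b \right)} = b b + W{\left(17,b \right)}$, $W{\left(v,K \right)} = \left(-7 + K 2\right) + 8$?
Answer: $168923$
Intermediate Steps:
$W{\left(v,K \right)} = 1 + 2 K$ ($W{\left(v,K \right)} = \left(-7 + 2 K\right) + 8 = 1 + 2 K$)
$g{\left(b \right)} = 1 + b^{2} + 2 b$ ($g{\left(b \right)} = b b + \left(1 + 2 b\right) = b^{2} + \left(1 + 2 b\right) = 1 + b^{2} + 2 b$)
$\left(g{\left(391 \right)} - 284872\right) + 300131 = \left(\left(1 + 391^{2} + 2 \cdot 391\right) - 284872\right) + 300131 = \left(\left(1 + 152881 + 782\right) - 284872\right) + 300131 = \left(153664 - 284872\right) + 300131 = -131208 + 300131 = 168923$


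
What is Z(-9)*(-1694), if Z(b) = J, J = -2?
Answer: 3388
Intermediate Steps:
Z(b) = -2
Z(-9)*(-1694) = -2*(-1694) = 3388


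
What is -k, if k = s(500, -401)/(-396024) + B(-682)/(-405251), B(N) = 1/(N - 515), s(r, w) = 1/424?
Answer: 105723757/27150907707532224 ≈ 3.8939e-9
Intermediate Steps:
s(r, w) = 1/424
B(N) = 1/(-515 + N)
k = -105723757/27150907707532224 (k = (1/424)/(-396024) + 1/(-515 - 682*(-405251)) = (1/424)*(-1/396024) - 1/405251/(-1197) = -1/167914176 - 1/1197*(-1/405251) = -1/167914176 + 1/485085447 = -105723757/27150907707532224 ≈ -3.8939e-9)
-k = -1*(-105723757/27150907707532224) = 105723757/27150907707532224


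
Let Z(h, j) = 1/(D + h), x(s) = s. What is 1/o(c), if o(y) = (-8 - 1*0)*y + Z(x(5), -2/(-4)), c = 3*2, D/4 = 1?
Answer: -9/431 ≈ -0.020882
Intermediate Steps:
D = 4 (D = 4*1 = 4)
Z(h, j) = 1/(4 + h)
c = 6
o(y) = 1/9 - 8*y (o(y) = (-8 - 1*0)*y + 1/(4 + 5) = (-8 + 0)*y + 1/9 = -8*y + 1/9 = 1/9 - 8*y)
1/o(c) = 1/(1/9 - 8*6) = 1/(1/9 - 48) = 1/(-431/9) = -9/431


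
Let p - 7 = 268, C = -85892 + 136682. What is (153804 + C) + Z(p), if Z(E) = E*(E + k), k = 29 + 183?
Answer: 338519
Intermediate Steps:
C = 50790
p = 275 (p = 7 + 268 = 275)
k = 212
Z(E) = E*(212 + E) (Z(E) = E*(E + 212) = E*(212 + E))
(153804 + C) + Z(p) = (153804 + 50790) + 275*(212 + 275) = 204594 + 275*487 = 204594 + 133925 = 338519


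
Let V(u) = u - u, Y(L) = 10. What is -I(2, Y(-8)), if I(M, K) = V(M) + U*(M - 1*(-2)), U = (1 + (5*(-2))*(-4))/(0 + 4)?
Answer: -41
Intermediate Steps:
V(u) = 0
U = 41/4 (U = (1 - 10*(-4))/4 = (1 + 40)*(¼) = 41*(¼) = 41/4 ≈ 10.250)
I(M, K) = 41/2 + 41*M/4 (I(M, K) = 0 + 41*(M - 1*(-2))/4 = 0 + 41*(M + 2)/4 = 0 + 41*(2 + M)/4 = 0 + (41/2 + 41*M/4) = 41/2 + 41*M/4)
-I(2, Y(-8)) = -(41/2 + (41/4)*2) = -(41/2 + 41/2) = -1*41 = -41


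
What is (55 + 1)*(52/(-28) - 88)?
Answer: -5032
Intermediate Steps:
(55 + 1)*(52/(-28) - 88) = 56*(52*(-1/28) - 88) = 56*(-13/7 - 88) = 56*(-629/7) = -5032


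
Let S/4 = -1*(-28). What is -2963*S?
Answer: -331856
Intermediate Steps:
S = 112 (S = 4*(-1*(-28)) = 4*28 = 112)
-2963*S = -2963*112 = -331856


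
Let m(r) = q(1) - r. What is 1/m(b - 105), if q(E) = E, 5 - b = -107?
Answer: -⅙ ≈ -0.16667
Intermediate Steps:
b = 112 (b = 5 - 1*(-107) = 5 + 107 = 112)
m(r) = 1 - r
1/m(b - 105) = 1/(1 - (112 - 105)) = 1/(1 - 1*7) = 1/(1 - 7) = 1/(-6) = -⅙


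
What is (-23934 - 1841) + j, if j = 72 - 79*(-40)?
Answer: -22543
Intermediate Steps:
j = 3232 (j = 72 + 3160 = 3232)
(-23934 - 1841) + j = (-23934 - 1841) + 3232 = -25775 + 3232 = -22543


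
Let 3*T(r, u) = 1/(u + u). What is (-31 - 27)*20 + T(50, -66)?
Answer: -459361/396 ≈ -1160.0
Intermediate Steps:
T(r, u) = 1/(6*u) (T(r, u) = 1/(3*(u + u)) = 1/(3*((2*u))) = (1/(2*u))/3 = 1/(6*u))
(-31 - 27)*20 + T(50, -66) = (-31 - 27)*20 + (1/6)/(-66) = -58*20 + (1/6)*(-1/66) = -1160 - 1/396 = -459361/396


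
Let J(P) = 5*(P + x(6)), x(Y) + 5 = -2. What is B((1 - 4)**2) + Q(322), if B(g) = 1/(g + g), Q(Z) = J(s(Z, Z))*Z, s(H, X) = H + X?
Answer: 18460261/18 ≈ 1.0256e+6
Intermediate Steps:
x(Y) = -7 (x(Y) = -5 - 2 = -7)
J(P) = -35 + 5*P (J(P) = 5*(P - 7) = 5*(-7 + P) = -35 + 5*P)
Q(Z) = Z*(-35 + 10*Z) (Q(Z) = (-35 + 5*(Z + Z))*Z = (-35 + 5*(2*Z))*Z = (-35 + 10*Z)*Z = Z*(-35 + 10*Z))
B(g) = 1/(2*g)
B((1 - 4)**2) + Q(322) = 1/(2*((1 - 4)**2)) + 5*322*(-7 + 2*322) = 1/(2*((-3)**2)) + 5*322*(-7 + 644) = (1/2)/9 + 5*322*637 = (1/2)*(1/9) + 1025570 = 1/18 + 1025570 = 18460261/18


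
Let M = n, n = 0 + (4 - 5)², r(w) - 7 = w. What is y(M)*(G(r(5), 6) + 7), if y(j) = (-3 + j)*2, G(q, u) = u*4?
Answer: -124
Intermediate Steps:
r(w) = 7 + w
n = 1 (n = 0 + (-1)² = 0 + 1 = 1)
G(q, u) = 4*u
M = 1
y(j) = -6 + 2*j
y(M)*(G(r(5), 6) + 7) = (-6 + 2*1)*(4*6 + 7) = (-6 + 2)*(24 + 7) = -4*31 = -124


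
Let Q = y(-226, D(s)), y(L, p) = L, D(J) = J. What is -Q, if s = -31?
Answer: 226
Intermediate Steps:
Q = -226
-Q = -1*(-226) = 226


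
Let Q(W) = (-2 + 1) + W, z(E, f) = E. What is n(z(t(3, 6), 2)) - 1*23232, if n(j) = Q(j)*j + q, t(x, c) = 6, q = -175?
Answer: -23377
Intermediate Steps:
Q(W) = -1 + W
n(j) = -175 + j*(-1 + j) (n(j) = (-1 + j)*j - 175 = j*(-1 + j) - 175 = -175 + j*(-1 + j))
n(z(t(3, 6), 2)) - 1*23232 = (-175 + 6*(-1 + 6)) - 1*23232 = (-175 + 6*5) - 23232 = (-175 + 30) - 23232 = -145 - 23232 = -23377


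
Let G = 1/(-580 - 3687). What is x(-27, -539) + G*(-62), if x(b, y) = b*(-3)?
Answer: 345689/4267 ≈ 81.015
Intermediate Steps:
G = -1/4267 (G = 1/(-4267) = -1/4267 ≈ -0.00023436)
x(b, y) = -3*b
x(-27, -539) + G*(-62) = -3*(-27) - 1/4267*(-62) = 81 + 62/4267 = 345689/4267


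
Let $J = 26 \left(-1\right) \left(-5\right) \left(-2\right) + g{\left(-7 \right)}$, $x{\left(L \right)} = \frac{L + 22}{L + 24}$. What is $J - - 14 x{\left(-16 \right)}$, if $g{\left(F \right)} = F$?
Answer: $- \frac{513}{2} \approx -256.5$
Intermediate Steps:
$x{\left(L \right)} = \frac{22 + L}{24 + L}$
$J = -267$ ($J = 26 \left(-1\right) \left(-5\right) \left(-2\right) - 7 = 26 \cdot 5 \left(-2\right) - 7 = 26 \left(-10\right) - 7 = -260 - 7 = -267$)
$J - - 14 x{\left(-16 \right)} = -267 - - 14 \frac{22 - 16}{24 - 16} = -267 - - 14 \cdot \frac{1}{8} \cdot 6 = -267 - \left(-14\right) \frac{3}{4} = -267 - - \frac{21}{2} = -267 + \frac{21}{2} = - \frac{513}{2}$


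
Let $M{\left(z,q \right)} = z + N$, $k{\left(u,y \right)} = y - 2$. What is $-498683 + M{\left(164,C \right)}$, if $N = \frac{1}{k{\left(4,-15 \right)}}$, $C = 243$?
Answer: $- \frac{8474824}{17} \approx -4.9852 \cdot 10^{5}$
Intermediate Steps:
$k{\left(u,y \right)} = -2 + y$ ($k{\left(u,y \right)} = y - 2 = -2 + y$)
$N = - \frac{1}{17}$ ($N = \frac{1}{-2 - 15} = \frac{1}{-17} = - \frac{1}{17} \approx -0.058824$)
$M{\left(z,q \right)} = - \frac{1}{17} + z$ ($M{\left(z,q \right)} = z - \frac{1}{17} = - \frac{1}{17} + z$)
$-498683 + M{\left(164,C \right)} = -498683 + \left(- \frac{1}{17} + 164\right) = -498683 + \frac{2787}{17} = - \frac{8474824}{17}$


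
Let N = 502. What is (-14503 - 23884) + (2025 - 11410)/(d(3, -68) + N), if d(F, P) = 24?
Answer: -20200947/526 ≈ -38405.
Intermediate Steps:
(-14503 - 23884) + (2025 - 11410)/(d(3, -68) + N) = (-14503 - 23884) + (2025 - 11410)/(24 + 502) = -38387 - 9385/526 = -20200947/526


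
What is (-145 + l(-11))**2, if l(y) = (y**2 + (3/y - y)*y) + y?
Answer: 23409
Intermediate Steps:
l(y) = y + y**2 + y*(-y + 3/y) (l(y) = (y**2 + (-y + 3/y)*y) + y = (y**2 + y*(-y + 3/y)) + y = y + y**2 + y*(-y + 3/y))
(-145 + l(-11))**2 = (-145 + (3 - 11))**2 = (-145 - 8)**2 = (-153)**2 = 23409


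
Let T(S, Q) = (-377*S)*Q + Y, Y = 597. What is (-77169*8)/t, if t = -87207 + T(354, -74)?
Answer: -102892/1631547 ≈ -0.063064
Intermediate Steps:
T(S, Q) = 597 - 377*Q*S (T(S, Q) = (-377*S)*Q + 597 = -377*Q*S + 597 = 597 - 377*Q*S)
t = 9789282 (t = -87207 + (597 - 377*(-74)*354) = -87207 + (597 + 9875892) = -87207 + 9876489 = 9789282)
(-77169*8)/t = -77169*8/9789282 = -617352*1/9789282 = -102892/1631547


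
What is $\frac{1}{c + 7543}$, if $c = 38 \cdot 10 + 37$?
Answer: $\frac{1}{7960} \approx 0.00012563$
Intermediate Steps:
$c = 417$ ($c = 380 + 37 = 417$)
$\frac{1}{c + 7543} = \frac{1}{417 + 7543} = \frac{1}{7960}$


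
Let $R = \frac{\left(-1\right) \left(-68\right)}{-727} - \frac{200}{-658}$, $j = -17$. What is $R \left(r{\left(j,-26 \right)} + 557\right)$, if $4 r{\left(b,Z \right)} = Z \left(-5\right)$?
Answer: $\frac{29668356}{239183} \approx 124.04$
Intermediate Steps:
$r{\left(b,Z \right)} = - \frac{5 Z}{4}$ ($r{\left(b,Z \right)} = \frac{Z \left(-5\right)}{4} = \frac{\left(-5\right) Z}{4} = - \frac{5 Z}{4}$)
$R = \frac{50328}{239183}$ ($R = 68 \left(- \frac{1}{727}\right) - - \frac{100}{329} = - \frac{68}{727} + \frac{100}{329} = \frac{50328}{239183} \approx 0.21042$)
$R \left(r{\left(j,-26 \right)} + 557\right) = \frac{50328 \left(\left(- \frac{5}{4}\right) \left(-26\right) + 557\right)}{239183} = \frac{50328 \left(\frac{65}{2} + 557\right)}{239183} = \frac{50328}{239183} \cdot \frac{1179}{2} = \frac{29668356}{239183}$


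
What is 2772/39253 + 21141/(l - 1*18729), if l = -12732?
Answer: -247545927/411646211 ≈ -0.60136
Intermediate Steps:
2772/39253 + 21141/(l - 1*18729) = 2772/39253 + 21141/(-12732 - 1*18729) = 2772*(1/39253) + 21141/(-12732 - 18729) = 2772/39253 + 21141/(-31461) = 2772/39253 + 21141*(-1/31461) = 2772/39253 - 7047/10487 = -247545927/411646211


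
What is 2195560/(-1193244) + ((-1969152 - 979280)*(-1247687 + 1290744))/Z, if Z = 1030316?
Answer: -1352547746146118/10976949867 ≈ -1.2322e+5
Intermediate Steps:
2195560/(-1193244) + ((-1969152 - 979280)*(-1247687 + 1290744))/Z = 2195560/(-1193244) + ((-1969152 - 979280)*(-1247687 + 1290744))/1030316 = 2195560*(-1/1193244) - 2948432*43057*(1/1030316) = -548890/298311 - 126950636624*1/1030316 = -548890/298311 - 4533951308/36797 = -1352547746146118/10976949867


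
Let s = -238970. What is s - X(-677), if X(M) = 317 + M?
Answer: -238610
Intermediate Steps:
s - X(-677) = -238970 - (317 - 677) = -238970 - 1*(-360) = -238970 + 360 = -238610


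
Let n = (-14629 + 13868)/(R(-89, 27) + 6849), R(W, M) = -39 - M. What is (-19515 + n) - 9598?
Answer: -197474240/6783 ≈ -29113.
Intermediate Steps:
n = -761/6783 (n = (-14629 + 13868)/((-39 - 1*27) + 6849) = -761/((-39 - 27) + 6849) = -761/(-66 + 6849) = -761/6783 ≈ -0.11219)
(-19515 + n) - 9598 = (-19515 - 761/6783) - 9598 = -132371006/6783 - 9598 = -197474240/6783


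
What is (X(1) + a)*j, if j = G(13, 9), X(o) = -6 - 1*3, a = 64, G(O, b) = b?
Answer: 495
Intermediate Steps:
X(o) = -9 (X(o) = -6 - 3 = -9)
j = 9
(X(1) + a)*j = (-9 + 64)*9 = 55*9 = 495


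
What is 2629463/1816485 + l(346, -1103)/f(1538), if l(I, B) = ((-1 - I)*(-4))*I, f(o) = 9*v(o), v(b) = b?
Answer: 151460052521/4190630895 ≈ 36.143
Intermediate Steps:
f(o) = 9*o
l(I, B) = I*(4 + 4*I) (l(I, B) = (4 + 4*I)*I = I*(4 + 4*I))
2629463/1816485 + l(346, -1103)/f(1538) = 2629463/1816485 + (4*346*(1 + 346))/((9*1538)) = 2629463*(1/1816485) + (4*346*347)/13842 = 2629463/1816485 + 480248*(1/13842) = 2629463/1816485 + 240124/6921 = 151460052521/4190630895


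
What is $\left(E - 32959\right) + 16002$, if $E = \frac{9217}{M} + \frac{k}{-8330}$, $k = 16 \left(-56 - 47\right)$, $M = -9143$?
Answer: $- \frac{645763504388}{38080595} \approx -16958.0$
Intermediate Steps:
$k = -1648$ ($k = 16 \left(-103\right) = -1648$)
$E = - \frac{30854973}{38080595}$ ($E = \frac{9217}{-9143} - \frac{1648}{-8330} = 9217 \left(- \frac{1}{9143}\right) - - \frac{824}{4165} = - \frac{9217}{9143} + \frac{824}{4165} = - \frac{30854973}{38080595} \approx -0.81025$)
$\left(E - 32959\right) + 16002 = \left(- \frac{30854973}{38080595} - 32959\right) + 16002 = - \frac{1255129185578}{38080595} + 16002 = - \frac{645763504388}{38080595}$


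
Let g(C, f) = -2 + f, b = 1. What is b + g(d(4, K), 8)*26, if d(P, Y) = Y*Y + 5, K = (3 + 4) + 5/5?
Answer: 157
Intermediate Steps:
K = 8 (K = 7 + 5*(1/5) = 7 + 1 = 8)
d(P, Y) = 5 + Y**2 (d(P, Y) = Y**2 + 5 = 5 + Y**2)
b + g(d(4, K), 8)*26 = 1 + (-2 + 8)*26 = 1 + 6*26 = 1 + 156 = 157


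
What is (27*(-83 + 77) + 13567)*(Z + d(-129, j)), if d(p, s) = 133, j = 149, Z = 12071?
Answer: 163594620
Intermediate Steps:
(27*(-83 + 77) + 13567)*(Z + d(-129, j)) = (27*(-83 + 77) + 13567)*(12071 + 133) = (27*(-6) + 13567)*12204 = (-162 + 13567)*12204 = 13405*12204 = 163594620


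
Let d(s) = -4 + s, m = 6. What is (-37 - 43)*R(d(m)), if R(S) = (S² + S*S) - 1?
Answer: -560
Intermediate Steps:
R(S) = -1 + 2*S² (R(S) = (S² + S²) - 1 = 2*S² - 1 = -1 + 2*S²)
(-37 - 43)*R(d(m)) = (-37 - 43)*(-1 + 2*(-4 + 6)²) = -80*(-1 + 2*2²) = -80*(-1 + 2*4) = -80*(-1 + 8) = -80*7 = -560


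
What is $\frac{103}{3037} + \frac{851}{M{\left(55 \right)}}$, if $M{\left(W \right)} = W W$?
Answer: $\frac{2896062}{9186925} \approx 0.31524$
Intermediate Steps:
$M{\left(W \right)} = W^{2}$
$\frac{103}{3037} + \frac{851}{M{\left(55 \right)}} = \frac{103}{3037} + \frac{851}{55^{2}} = 103 \cdot \frac{1}{3037} + \frac{851}{3025} = \frac{103}{3037} + 851 \cdot \frac{1}{3025} = \frac{103}{3037} + \frac{851}{3025} = \frac{2896062}{9186925}$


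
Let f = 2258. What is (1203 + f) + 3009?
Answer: 6470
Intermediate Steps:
(1203 + f) + 3009 = (1203 + 2258) + 3009 = 3461 + 3009 = 6470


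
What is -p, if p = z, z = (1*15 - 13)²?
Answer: -4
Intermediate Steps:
z = 4 (z = (15 - 13)² = 2² = 4)
p = 4
-p = -1*4 = -4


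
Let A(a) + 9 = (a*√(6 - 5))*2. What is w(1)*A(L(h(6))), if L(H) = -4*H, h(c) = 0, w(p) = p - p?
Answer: 0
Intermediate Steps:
w(p) = 0
L(H) = -4*H
A(a) = -9 + 2*a (A(a) = -9 + (a*√(6 - 5))*2 = -9 + (a*√1)*2 = -9 + (a*1)*2 = -9 + a*2 = -9 + 2*a)
w(1)*A(L(h(6))) = 0*(-9 + 2*(-4*0)) = 0*(-9 + 2*0) = 0*(-9 + 0) = 0*(-9) = 0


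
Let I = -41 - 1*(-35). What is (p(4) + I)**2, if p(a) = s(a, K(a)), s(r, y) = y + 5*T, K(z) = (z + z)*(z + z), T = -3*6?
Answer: 1024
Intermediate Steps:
T = -18
K(z) = 4*z**2 (K(z) = (2*z)*(2*z) = 4*z**2)
s(r, y) = -90 + y (s(r, y) = y + 5*(-18) = y - 90 = -90 + y)
I = -6 (I = -41 + 35 = -6)
p(a) = -90 + 4*a**2
(p(4) + I)**2 = ((-90 + 4*4**2) - 6)**2 = ((-90 + 4*16) - 6)**2 = ((-90 + 64) - 6)**2 = (-26 - 6)**2 = (-32)**2 = 1024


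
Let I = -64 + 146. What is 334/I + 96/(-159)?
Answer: 7539/2173 ≈ 3.4694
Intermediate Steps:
I = 82
334/I + 96/(-159) = 334/82 + 96/(-159) = 334*(1/82) + 96*(-1/159) = 167/41 - 32/53 = 7539/2173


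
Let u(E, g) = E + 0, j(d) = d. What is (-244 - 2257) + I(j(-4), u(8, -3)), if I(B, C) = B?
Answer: -2505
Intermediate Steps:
u(E, g) = E
(-244 - 2257) + I(j(-4), u(8, -3)) = (-244 - 2257) - 4 = -2501 - 4 = -2505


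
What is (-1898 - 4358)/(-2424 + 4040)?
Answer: -391/101 ≈ -3.8713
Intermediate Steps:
(-1898 - 4358)/(-2424 + 4040) = -6256/1616 = -6256*1/1616 = -391/101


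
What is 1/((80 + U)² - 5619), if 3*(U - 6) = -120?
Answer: -1/3503 ≈ -0.00028547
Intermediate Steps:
U = -34 (U = 6 + (⅓)*(-120) = 6 - 40 = -34)
1/((80 + U)² - 5619) = 1/((80 - 34)² - 5619) = 1/(46² - 5619) = 1/(2116 - 5619) = 1/(-3503) = -1/3503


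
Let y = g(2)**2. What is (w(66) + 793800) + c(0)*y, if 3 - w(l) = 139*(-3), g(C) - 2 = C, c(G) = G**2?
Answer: 794220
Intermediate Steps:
g(C) = 2 + C
w(l) = 420 (w(l) = 3 - 139*(-3) = 3 - 1*(-417) = 3 + 417 = 420)
y = 16 (y = (2 + 2)**2 = 4**2 = 16)
(w(66) + 793800) + c(0)*y = (420 + 793800) + 0**2*16 = 794220 + 0*16 = 794220 + 0 = 794220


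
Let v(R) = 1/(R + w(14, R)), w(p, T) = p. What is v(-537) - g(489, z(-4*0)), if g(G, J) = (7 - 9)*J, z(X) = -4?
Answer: -4185/523 ≈ -8.0019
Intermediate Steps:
g(G, J) = -2*J
v(R) = 1/(14 + R) (v(R) = 1/(R + 14) = 1/(14 + R))
v(-537) - g(489, z(-4*0)) = 1/(14 - 537) - (-2)*(-4) = 1/(-523) - 1*8 = -1/523 - 8 = -4185/523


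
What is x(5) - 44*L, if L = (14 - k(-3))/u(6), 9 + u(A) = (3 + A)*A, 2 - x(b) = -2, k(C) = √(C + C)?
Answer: -436/45 + 44*I*√6/45 ≈ -9.6889 + 2.3951*I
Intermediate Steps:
k(C) = √2*√C (k(C) = √(2*C) = √2*√C)
x(b) = 4 (x(b) = 2 - 1*(-2) = 2 + 2 = 4)
u(A) = -9 + A*(3 + A) (u(A) = -9 + (3 + A)*A = -9 + A*(3 + A))
L = 14/45 - I*√6/45 (L = (14 - √2*√(-3))/(-9 + 6² + 3*6) = (14 - √2*I*√3)/(-9 + 36 + 18) = (14 - I*√6)/45 = (14 - I*√6)*(1/45) = 14/45 - I*√6/45 ≈ 0.31111 - 0.054433*I)
x(5) - 44*L = 4 - 44*(14/45 - I*√6/45) = 4 + (-616/45 + 44*I*√6/45) = -436/45 + 44*I*√6/45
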